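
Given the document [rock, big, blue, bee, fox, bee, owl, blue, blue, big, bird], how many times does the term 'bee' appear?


Document has 11 words
Scanning for 'bee':
Found at positions: [3, 5]
Count = 2

2


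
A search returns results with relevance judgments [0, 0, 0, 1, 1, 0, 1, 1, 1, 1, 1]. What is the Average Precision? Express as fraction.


Computing P@k for each relevant position:
Position 1: not relevant
Position 2: not relevant
Position 3: not relevant
Position 4: relevant, P@4 = 1/4 = 1/4
Position 5: relevant, P@5 = 2/5 = 2/5
Position 6: not relevant
Position 7: relevant, P@7 = 3/7 = 3/7
Position 8: relevant, P@8 = 4/8 = 1/2
Position 9: relevant, P@9 = 5/9 = 5/9
Position 10: relevant, P@10 = 6/10 = 3/5
Position 11: relevant, P@11 = 7/11 = 7/11
Sum of P@k = 1/4 + 2/5 + 3/7 + 1/2 + 5/9 + 3/5 + 7/11 = 9343/2772
AP = 9343/2772 / 7 = 9343/19404

9343/19404


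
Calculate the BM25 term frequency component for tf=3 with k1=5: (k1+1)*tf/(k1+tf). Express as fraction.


BM25 TF component = (k1+1)*tf / (k1+tf)
k1 = 5, tf = 3
Numerator = (5+1)*3 = 18
Denominator = 5 + 3 = 8
= 18/8 = 9/4

9/4


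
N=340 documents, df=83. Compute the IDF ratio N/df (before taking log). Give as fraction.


IDF ratio = N / df
= 340 / 83
= 340/83

340/83


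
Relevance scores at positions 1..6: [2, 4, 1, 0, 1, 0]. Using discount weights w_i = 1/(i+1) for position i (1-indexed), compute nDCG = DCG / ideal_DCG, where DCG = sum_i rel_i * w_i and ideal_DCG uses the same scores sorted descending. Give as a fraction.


Position discount weights w_i = 1/(i+1) for i=1..6:
Weights = [1/2, 1/3, 1/4, 1/5, 1/6, 1/7]
Actual relevance: [2, 4, 1, 0, 1, 0]
DCG = 2/2 + 4/3 + 1/4 + 0/5 + 1/6 + 0/7 = 11/4
Ideal relevance (sorted desc): [4, 2, 1, 1, 0, 0]
Ideal DCG = 4/2 + 2/3 + 1/4 + 1/5 + 0/6 + 0/7 = 187/60
nDCG = DCG / ideal_DCG = 11/4 / 187/60 = 15/17

15/17


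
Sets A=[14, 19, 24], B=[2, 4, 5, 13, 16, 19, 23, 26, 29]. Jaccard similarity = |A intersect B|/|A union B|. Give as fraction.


A intersect B = [19]
|A intersect B| = 1
A union B = [2, 4, 5, 13, 14, 16, 19, 23, 24, 26, 29]
|A union B| = 11
Jaccard = 1/11 = 1/11

1/11


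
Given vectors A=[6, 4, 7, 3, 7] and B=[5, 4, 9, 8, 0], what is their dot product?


Dot product = sum of element-wise products
A[0]*B[0] = 6*5 = 30
A[1]*B[1] = 4*4 = 16
A[2]*B[2] = 7*9 = 63
A[3]*B[3] = 3*8 = 24
A[4]*B[4] = 7*0 = 0
Sum = 30 + 16 + 63 + 24 + 0 = 133

133


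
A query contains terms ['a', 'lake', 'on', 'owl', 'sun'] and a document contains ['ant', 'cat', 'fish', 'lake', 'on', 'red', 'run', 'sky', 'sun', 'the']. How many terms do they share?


Query terms: ['a', 'lake', 'on', 'owl', 'sun']
Document terms: ['ant', 'cat', 'fish', 'lake', 'on', 'red', 'run', 'sky', 'sun', 'the']
Common terms: ['lake', 'on', 'sun']
Overlap count = 3

3


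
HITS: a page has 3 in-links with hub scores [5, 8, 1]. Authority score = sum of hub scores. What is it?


Authority = sum of hub scores of in-linkers
In-link 1: hub score = 5
In-link 2: hub score = 8
In-link 3: hub score = 1
Authority = 5 + 8 + 1 = 14

14


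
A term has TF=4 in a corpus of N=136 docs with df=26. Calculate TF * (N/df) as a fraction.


TF * (N/df)
= 4 * (136/26)
= 4 * 68/13
= 272/13

272/13


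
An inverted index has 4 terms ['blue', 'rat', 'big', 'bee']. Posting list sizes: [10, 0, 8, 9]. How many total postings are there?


Summing posting list sizes:
'blue': 10 postings
'rat': 0 postings
'big': 8 postings
'bee': 9 postings
Total = 10 + 0 + 8 + 9 = 27

27


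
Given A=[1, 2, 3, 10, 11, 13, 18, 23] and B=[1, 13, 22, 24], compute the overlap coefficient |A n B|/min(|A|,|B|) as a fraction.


A intersect B = [1, 13]
|A intersect B| = 2
min(|A|, |B|) = min(8, 4) = 4
Overlap = 2 / 4 = 1/2

1/2


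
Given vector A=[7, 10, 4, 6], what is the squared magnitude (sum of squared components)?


|A|^2 = sum of squared components
A[0]^2 = 7^2 = 49
A[1]^2 = 10^2 = 100
A[2]^2 = 4^2 = 16
A[3]^2 = 6^2 = 36
Sum = 49 + 100 + 16 + 36 = 201

201


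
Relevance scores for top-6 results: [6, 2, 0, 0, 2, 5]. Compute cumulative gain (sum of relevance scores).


Cumulative Gain = sum of relevance scores
Position 1: rel=6, running sum=6
Position 2: rel=2, running sum=8
Position 3: rel=0, running sum=8
Position 4: rel=0, running sum=8
Position 5: rel=2, running sum=10
Position 6: rel=5, running sum=15
CG = 15

15


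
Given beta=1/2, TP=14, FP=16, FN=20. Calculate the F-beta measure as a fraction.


P = TP/(TP+FP) = 14/30 = 7/15
R = TP/(TP+FN) = 14/34 = 7/17
beta^2 = 1/2^2 = 1/4
(1 + beta^2) = 5/4
Numerator = (1+beta^2)*P*R = 49/204
Denominator = beta^2*P + R = 7/60 + 7/17 = 539/1020
F_beta = 5/11

5/11


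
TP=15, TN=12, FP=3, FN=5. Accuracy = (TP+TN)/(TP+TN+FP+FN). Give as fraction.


Accuracy = (TP + TN) / (TP + TN + FP + FN)
TP + TN = 15 + 12 = 27
Total = 15 + 12 + 3 + 5 = 35
Accuracy = 27 / 35 = 27/35

27/35


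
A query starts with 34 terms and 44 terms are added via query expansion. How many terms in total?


Original terms: 34
Expansion terms: 44
Total = 34 + 44 = 78

78


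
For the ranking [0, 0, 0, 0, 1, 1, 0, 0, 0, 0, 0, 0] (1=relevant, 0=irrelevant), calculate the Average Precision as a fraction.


Computing P@k for each relevant position:
Position 1: not relevant
Position 2: not relevant
Position 3: not relevant
Position 4: not relevant
Position 5: relevant, P@5 = 1/5 = 1/5
Position 6: relevant, P@6 = 2/6 = 1/3
Position 7: not relevant
Position 8: not relevant
Position 9: not relevant
Position 10: not relevant
Position 11: not relevant
Position 12: not relevant
Sum of P@k = 1/5 + 1/3 = 8/15
AP = 8/15 / 2 = 4/15

4/15


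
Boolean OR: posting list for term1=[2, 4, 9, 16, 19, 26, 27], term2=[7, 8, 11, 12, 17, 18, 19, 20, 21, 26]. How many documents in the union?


Boolean OR: find union of posting lists
term1 docs: [2, 4, 9, 16, 19, 26, 27]
term2 docs: [7, 8, 11, 12, 17, 18, 19, 20, 21, 26]
Union: [2, 4, 7, 8, 9, 11, 12, 16, 17, 18, 19, 20, 21, 26, 27]
|union| = 15

15


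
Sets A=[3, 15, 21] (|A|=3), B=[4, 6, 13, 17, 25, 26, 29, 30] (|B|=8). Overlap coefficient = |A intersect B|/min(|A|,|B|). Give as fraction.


A intersect B = []
|A intersect B| = 0
min(|A|, |B|) = min(3, 8) = 3
Overlap = 0 / 3 = 0

0


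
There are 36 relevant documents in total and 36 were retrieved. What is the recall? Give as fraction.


Recall = retrieved_relevant / total_relevant
= 36 / 36
= 36 / (36 + 0)
= 1

1


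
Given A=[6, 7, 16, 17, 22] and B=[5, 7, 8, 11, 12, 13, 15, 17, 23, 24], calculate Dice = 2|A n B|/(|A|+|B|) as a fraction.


A intersect B = [7, 17]
|A intersect B| = 2
|A| = 5, |B| = 10
Dice = 2*2 / (5+10)
= 4 / 15 = 4/15

4/15


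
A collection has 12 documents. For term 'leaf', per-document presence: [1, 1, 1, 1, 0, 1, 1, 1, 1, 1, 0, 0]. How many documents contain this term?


Checking each document for 'leaf':
Doc 1: present
Doc 2: present
Doc 3: present
Doc 4: present
Doc 5: absent
Doc 6: present
Doc 7: present
Doc 8: present
Doc 9: present
Doc 10: present
Doc 11: absent
Doc 12: absent
df = sum of presences = 1 + 1 + 1 + 1 + 0 + 1 + 1 + 1 + 1 + 1 + 0 + 0 = 9

9


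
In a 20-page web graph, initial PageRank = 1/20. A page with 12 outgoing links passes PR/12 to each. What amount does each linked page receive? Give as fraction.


Initial PR = 1/20 = 1/20
Outlinks = 12
Contribution per link = PR / outlinks
= 1/20 / 12
= 1/240

1/240


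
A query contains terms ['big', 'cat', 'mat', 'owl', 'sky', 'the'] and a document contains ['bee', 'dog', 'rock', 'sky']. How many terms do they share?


Query terms: ['big', 'cat', 'mat', 'owl', 'sky', 'the']
Document terms: ['bee', 'dog', 'rock', 'sky']
Common terms: ['sky']
Overlap count = 1

1


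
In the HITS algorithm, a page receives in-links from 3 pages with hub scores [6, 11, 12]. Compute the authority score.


Authority = sum of hub scores of in-linkers
In-link 1: hub score = 6
In-link 2: hub score = 11
In-link 3: hub score = 12
Authority = 6 + 11 + 12 = 29

29


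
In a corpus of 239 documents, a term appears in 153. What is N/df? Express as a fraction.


IDF ratio = N / df
= 239 / 153
= 239/153

239/153


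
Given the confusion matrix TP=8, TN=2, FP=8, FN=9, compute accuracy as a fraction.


Accuracy = (TP + TN) / (TP + TN + FP + FN)
TP + TN = 8 + 2 = 10
Total = 8 + 2 + 8 + 9 = 27
Accuracy = 10 / 27 = 10/27

10/27


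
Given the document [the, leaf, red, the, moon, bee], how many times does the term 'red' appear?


Document has 6 words
Scanning for 'red':
Found at positions: [2]
Count = 1

1


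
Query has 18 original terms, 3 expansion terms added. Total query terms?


Original terms: 18
Expansion terms: 3
Total = 18 + 3 = 21

21


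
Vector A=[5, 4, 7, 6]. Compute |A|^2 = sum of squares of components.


|A|^2 = sum of squared components
A[0]^2 = 5^2 = 25
A[1]^2 = 4^2 = 16
A[2]^2 = 7^2 = 49
A[3]^2 = 6^2 = 36
Sum = 25 + 16 + 49 + 36 = 126

126


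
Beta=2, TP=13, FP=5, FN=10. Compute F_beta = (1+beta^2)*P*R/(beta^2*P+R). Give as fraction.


P = TP/(TP+FP) = 13/18 = 13/18
R = TP/(TP+FN) = 13/23 = 13/23
beta^2 = 2^2 = 4
(1 + beta^2) = 5
Numerator = (1+beta^2)*P*R = 845/414
Denominator = beta^2*P + R = 26/9 + 13/23 = 715/207
F_beta = 13/22

13/22


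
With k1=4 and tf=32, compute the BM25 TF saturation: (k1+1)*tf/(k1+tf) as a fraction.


BM25 TF component = (k1+1)*tf / (k1+tf)
k1 = 4, tf = 32
Numerator = (4+1)*32 = 160
Denominator = 4 + 32 = 36
= 160/36 = 40/9

40/9


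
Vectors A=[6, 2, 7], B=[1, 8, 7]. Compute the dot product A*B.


Dot product = sum of element-wise products
A[0]*B[0] = 6*1 = 6
A[1]*B[1] = 2*8 = 16
A[2]*B[2] = 7*7 = 49
Sum = 6 + 16 + 49 = 71

71


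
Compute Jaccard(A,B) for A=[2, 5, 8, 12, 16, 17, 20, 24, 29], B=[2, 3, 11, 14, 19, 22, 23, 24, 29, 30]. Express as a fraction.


A intersect B = [2, 24, 29]
|A intersect B| = 3
A union B = [2, 3, 5, 8, 11, 12, 14, 16, 17, 19, 20, 22, 23, 24, 29, 30]
|A union B| = 16
Jaccard = 3/16 = 3/16

3/16


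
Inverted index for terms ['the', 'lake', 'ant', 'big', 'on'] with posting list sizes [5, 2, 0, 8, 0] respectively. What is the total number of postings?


Summing posting list sizes:
'the': 5 postings
'lake': 2 postings
'ant': 0 postings
'big': 8 postings
'on': 0 postings
Total = 5 + 2 + 0 + 8 + 0 = 15

15


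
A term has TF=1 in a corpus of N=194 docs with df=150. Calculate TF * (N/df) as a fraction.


TF * (N/df)
= 1 * (194/150)
= 1 * 97/75
= 97/75

97/75


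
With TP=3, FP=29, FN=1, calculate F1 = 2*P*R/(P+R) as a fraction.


F1 = 2 * P * R / (P + R)
P = TP/(TP+FP) = 3/32 = 3/32
R = TP/(TP+FN) = 3/4 = 3/4
2 * P * R = 2 * 3/32 * 3/4 = 9/64
P + R = 3/32 + 3/4 = 27/32
F1 = 9/64 / 27/32 = 1/6

1/6


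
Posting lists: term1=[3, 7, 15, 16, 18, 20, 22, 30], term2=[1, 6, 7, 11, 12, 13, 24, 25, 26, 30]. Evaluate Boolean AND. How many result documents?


Boolean AND: find intersection of posting lists
term1 docs: [3, 7, 15, 16, 18, 20, 22, 30]
term2 docs: [1, 6, 7, 11, 12, 13, 24, 25, 26, 30]
Intersection: [7, 30]
|intersection| = 2

2


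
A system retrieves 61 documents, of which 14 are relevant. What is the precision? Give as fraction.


Precision = relevant_retrieved / total_retrieved
= 14 / 61
= 14 / (14 + 47)
= 14/61

14/61


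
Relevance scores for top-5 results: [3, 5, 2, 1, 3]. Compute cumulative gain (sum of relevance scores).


Cumulative Gain = sum of relevance scores
Position 1: rel=3, running sum=3
Position 2: rel=5, running sum=8
Position 3: rel=2, running sum=10
Position 4: rel=1, running sum=11
Position 5: rel=3, running sum=14
CG = 14

14


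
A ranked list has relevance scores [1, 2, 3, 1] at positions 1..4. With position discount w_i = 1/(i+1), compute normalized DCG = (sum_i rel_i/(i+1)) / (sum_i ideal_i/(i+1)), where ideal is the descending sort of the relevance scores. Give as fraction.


Position discount weights w_i = 1/(i+1) for i=1..4:
Weights = [1/2, 1/3, 1/4, 1/5]
Actual relevance: [1, 2, 3, 1]
DCG = 1/2 + 2/3 + 3/4 + 1/5 = 127/60
Ideal relevance (sorted desc): [3, 2, 1, 1]
Ideal DCG = 3/2 + 2/3 + 1/4 + 1/5 = 157/60
nDCG = DCG / ideal_DCG = 127/60 / 157/60 = 127/157

127/157


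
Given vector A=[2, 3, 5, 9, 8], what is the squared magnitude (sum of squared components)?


|A|^2 = sum of squared components
A[0]^2 = 2^2 = 4
A[1]^2 = 3^2 = 9
A[2]^2 = 5^2 = 25
A[3]^2 = 9^2 = 81
A[4]^2 = 8^2 = 64
Sum = 4 + 9 + 25 + 81 + 64 = 183

183


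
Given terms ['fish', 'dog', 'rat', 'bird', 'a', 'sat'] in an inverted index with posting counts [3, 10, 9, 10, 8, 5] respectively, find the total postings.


Summing posting list sizes:
'fish': 3 postings
'dog': 10 postings
'rat': 9 postings
'bird': 10 postings
'a': 8 postings
'sat': 5 postings
Total = 3 + 10 + 9 + 10 + 8 + 5 = 45

45


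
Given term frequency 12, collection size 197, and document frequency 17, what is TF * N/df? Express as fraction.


TF * (N/df)
= 12 * (197/17)
= 12 * 197/17
= 2364/17

2364/17


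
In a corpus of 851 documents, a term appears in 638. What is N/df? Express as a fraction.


IDF ratio = N / df
= 851 / 638
= 851/638

851/638


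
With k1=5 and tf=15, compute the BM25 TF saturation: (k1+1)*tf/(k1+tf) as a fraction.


BM25 TF component = (k1+1)*tf / (k1+tf)
k1 = 5, tf = 15
Numerator = (5+1)*15 = 90
Denominator = 5 + 15 = 20
= 90/20 = 9/2

9/2


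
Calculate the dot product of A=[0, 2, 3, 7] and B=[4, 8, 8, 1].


Dot product = sum of element-wise products
A[0]*B[0] = 0*4 = 0
A[1]*B[1] = 2*8 = 16
A[2]*B[2] = 3*8 = 24
A[3]*B[3] = 7*1 = 7
Sum = 0 + 16 + 24 + 7 = 47

47


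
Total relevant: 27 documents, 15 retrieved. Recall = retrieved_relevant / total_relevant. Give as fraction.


Recall = retrieved_relevant / total_relevant
= 15 / 27
= 15 / (15 + 12)
= 5/9

5/9


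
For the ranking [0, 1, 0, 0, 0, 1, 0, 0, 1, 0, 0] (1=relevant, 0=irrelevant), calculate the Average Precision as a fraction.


Computing P@k for each relevant position:
Position 1: not relevant
Position 2: relevant, P@2 = 1/2 = 1/2
Position 3: not relevant
Position 4: not relevant
Position 5: not relevant
Position 6: relevant, P@6 = 2/6 = 1/3
Position 7: not relevant
Position 8: not relevant
Position 9: relevant, P@9 = 3/9 = 1/3
Position 10: not relevant
Position 11: not relevant
Sum of P@k = 1/2 + 1/3 + 1/3 = 7/6
AP = 7/6 / 3 = 7/18

7/18


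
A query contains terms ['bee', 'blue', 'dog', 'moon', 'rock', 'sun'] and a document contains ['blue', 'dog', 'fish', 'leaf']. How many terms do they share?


Query terms: ['bee', 'blue', 'dog', 'moon', 'rock', 'sun']
Document terms: ['blue', 'dog', 'fish', 'leaf']
Common terms: ['blue', 'dog']
Overlap count = 2

2


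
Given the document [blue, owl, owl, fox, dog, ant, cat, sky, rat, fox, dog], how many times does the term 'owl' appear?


Document has 11 words
Scanning for 'owl':
Found at positions: [1, 2]
Count = 2

2


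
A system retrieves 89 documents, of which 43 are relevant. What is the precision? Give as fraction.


Precision = relevant_retrieved / total_retrieved
= 43 / 89
= 43 / (43 + 46)
= 43/89

43/89


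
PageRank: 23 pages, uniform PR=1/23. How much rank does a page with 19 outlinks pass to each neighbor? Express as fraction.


Initial PR = 1/23 = 1/23
Outlinks = 19
Contribution per link = PR / outlinks
= 1/23 / 19
= 1/437

1/437


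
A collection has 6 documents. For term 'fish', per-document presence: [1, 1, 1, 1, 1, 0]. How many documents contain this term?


Checking each document for 'fish':
Doc 1: present
Doc 2: present
Doc 3: present
Doc 4: present
Doc 5: present
Doc 6: absent
df = sum of presences = 1 + 1 + 1 + 1 + 1 + 0 = 5

5


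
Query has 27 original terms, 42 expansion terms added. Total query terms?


Original terms: 27
Expansion terms: 42
Total = 27 + 42 = 69

69


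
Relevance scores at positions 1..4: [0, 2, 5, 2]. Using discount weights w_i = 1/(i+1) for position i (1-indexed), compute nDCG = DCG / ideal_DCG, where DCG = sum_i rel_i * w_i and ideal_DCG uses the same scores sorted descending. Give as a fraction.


Position discount weights w_i = 1/(i+1) for i=1..4:
Weights = [1/2, 1/3, 1/4, 1/5]
Actual relevance: [0, 2, 5, 2]
DCG = 0/2 + 2/3 + 5/4 + 2/5 = 139/60
Ideal relevance (sorted desc): [5, 2, 2, 0]
Ideal DCG = 5/2 + 2/3 + 2/4 + 0/5 = 11/3
nDCG = DCG / ideal_DCG = 139/60 / 11/3 = 139/220

139/220


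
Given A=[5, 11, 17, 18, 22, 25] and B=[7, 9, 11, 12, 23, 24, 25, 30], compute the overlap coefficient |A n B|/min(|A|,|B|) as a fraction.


A intersect B = [11, 25]
|A intersect B| = 2
min(|A|, |B|) = min(6, 8) = 6
Overlap = 2 / 6 = 1/3

1/3


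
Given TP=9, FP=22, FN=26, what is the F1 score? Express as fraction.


F1 = 2 * P * R / (P + R)
P = TP/(TP+FP) = 9/31 = 9/31
R = TP/(TP+FN) = 9/35 = 9/35
2 * P * R = 2 * 9/31 * 9/35 = 162/1085
P + R = 9/31 + 9/35 = 594/1085
F1 = 162/1085 / 594/1085 = 3/11

3/11


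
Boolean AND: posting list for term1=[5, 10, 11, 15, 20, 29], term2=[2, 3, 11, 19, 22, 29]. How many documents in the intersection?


Boolean AND: find intersection of posting lists
term1 docs: [5, 10, 11, 15, 20, 29]
term2 docs: [2, 3, 11, 19, 22, 29]
Intersection: [11, 29]
|intersection| = 2

2


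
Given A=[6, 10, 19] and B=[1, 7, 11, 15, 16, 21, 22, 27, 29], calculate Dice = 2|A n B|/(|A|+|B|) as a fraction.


A intersect B = []
|A intersect B| = 0
|A| = 3, |B| = 9
Dice = 2*0 / (3+9)
= 0 / 12 = 0

0


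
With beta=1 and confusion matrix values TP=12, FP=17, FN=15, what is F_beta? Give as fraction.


P = TP/(TP+FP) = 12/29 = 12/29
R = TP/(TP+FN) = 12/27 = 4/9
beta^2 = 1^2 = 1
(1 + beta^2) = 2
Numerator = (1+beta^2)*P*R = 32/87
Denominator = beta^2*P + R = 12/29 + 4/9 = 224/261
F_beta = 3/7

3/7


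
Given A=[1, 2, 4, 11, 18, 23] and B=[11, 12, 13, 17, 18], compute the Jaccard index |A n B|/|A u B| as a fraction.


A intersect B = [11, 18]
|A intersect B| = 2
A union B = [1, 2, 4, 11, 12, 13, 17, 18, 23]
|A union B| = 9
Jaccard = 2/9 = 2/9

2/9


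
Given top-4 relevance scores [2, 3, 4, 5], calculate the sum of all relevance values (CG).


Cumulative Gain = sum of relevance scores
Position 1: rel=2, running sum=2
Position 2: rel=3, running sum=5
Position 3: rel=4, running sum=9
Position 4: rel=5, running sum=14
CG = 14

14


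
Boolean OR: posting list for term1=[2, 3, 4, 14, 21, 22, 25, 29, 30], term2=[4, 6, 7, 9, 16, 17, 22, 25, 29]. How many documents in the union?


Boolean OR: find union of posting lists
term1 docs: [2, 3, 4, 14, 21, 22, 25, 29, 30]
term2 docs: [4, 6, 7, 9, 16, 17, 22, 25, 29]
Union: [2, 3, 4, 6, 7, 9, 14, 16, 17, 21, 22, 25, 29, 30]
|union| = 14

14


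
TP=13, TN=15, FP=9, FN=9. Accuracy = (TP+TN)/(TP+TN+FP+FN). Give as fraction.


Accuracy = (TP + TN) / (TP + TN + FP + FN)
TP + TN = 13 + 15 = 28
Total = 13 + 15 + 9 + 9 = 46
Accuracy = 28 / 46 = 14/23

14/23


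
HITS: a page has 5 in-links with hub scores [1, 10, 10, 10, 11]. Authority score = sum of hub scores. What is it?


Authority = sum of hub scores of in-linkers
In-link 1: hub score = 1
In-link 2: hub score = 10
In-link 3: hub score = 10
In-link 4: hub score = 10
In-link 5: hub score = 11
Authority = 1 + 10 + 10 + 10 + 11 = 42

42


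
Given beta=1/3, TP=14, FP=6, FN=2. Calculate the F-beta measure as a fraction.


P = TP/(TP+FP) = 14/20 = 7/10
R = TP/(TP+FN) = 14/16 = 7/8
beta^2 = 1/3^2 = 1/9
(1 + beta^2) = 10/9
Numerator = (1+beta^2)*P*R = 49/72
Denominator = beta^2*P + R = 7/90 + 7/8 = 343/360
F_beta = 5/7

5/7


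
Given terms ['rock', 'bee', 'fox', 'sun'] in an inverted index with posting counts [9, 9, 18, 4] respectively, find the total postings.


Summing posting list sizes:
'rock': 9 postings
'bee': 9 postings
'fox': 18 postings
'sun': 4 postings
Total = 9 + 9 + 18 + 4 = 40

40


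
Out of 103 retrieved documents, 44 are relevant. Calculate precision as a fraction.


Precision = relevant_retrieved / total_retrieved
= 44 / 103
= 44 / (44 + 59)
= 44/103

44/103


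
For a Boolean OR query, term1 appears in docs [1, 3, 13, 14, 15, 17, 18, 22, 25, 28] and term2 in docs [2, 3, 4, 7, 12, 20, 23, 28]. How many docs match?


Boolean OR: find union of posting lists
term1 docs: [1, 3, 13, 14, 15, 17, 18, 22, 25, 28]
term2 docs: [2, 3, 4, 7, 12, 20, 23, 28]
Union: [1, 2, 3, 4, 7, 12, 13, 14, 15, 17, 18, 20, 22, 23, 25, 28]
|union| = 16

16


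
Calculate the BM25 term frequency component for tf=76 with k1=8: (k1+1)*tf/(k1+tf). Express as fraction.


BM25 TF component = (k1+1)*tf / (k1+tf)
k1 = 8, tf = 76
Numerator = (8+1)*76 = 684
Denominator = 8 + 76 = 84
= 684/84 = 57/7

57/7


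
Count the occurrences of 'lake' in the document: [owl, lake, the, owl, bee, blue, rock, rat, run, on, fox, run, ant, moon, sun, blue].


Document has 16 words
Scanning for 'lake':
Found at positions: [1]
Count = 1

1


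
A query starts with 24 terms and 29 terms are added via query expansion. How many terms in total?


Original terms: 24
Expansion terms: 29
Total = 24 + 29 = 53

53


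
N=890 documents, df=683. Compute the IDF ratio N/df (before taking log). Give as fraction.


IDF ratio = N / df
= 890 / 683
= 890/683

890/683


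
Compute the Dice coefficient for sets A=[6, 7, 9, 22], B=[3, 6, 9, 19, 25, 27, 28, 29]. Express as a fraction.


A intersect B = [6, 9]
|A intersect B| = 2
|A| = 4, |B| = 8
Dice = 2*2 / (4+8)
= 4 / 12 = 1/3

1/3


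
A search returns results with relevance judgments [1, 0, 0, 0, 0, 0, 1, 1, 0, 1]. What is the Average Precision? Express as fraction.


Computing P@k for each relevant position:
Position 1: relevant, P@1 = 1/1 = 1
Position 2: not relevant
Position 3: not relevant
Position 4: not relevant
Position 5: not relevant
Position 6: not relevant
Position 7: relevant, P@7 = 2/7 = 2/7
Position 8: relevant, P@8 = 3/8 = 3/8
Position 9: not relevant
Position 10: relevant, P@10 = 4/10 = 2/5
Sum of P@k = 1 + 2/7 + 3/8 + 2/5 = 577/280
AP = 577/280 / 4 = 577/1120

577/1120


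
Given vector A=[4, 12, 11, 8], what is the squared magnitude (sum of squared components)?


|A|^2 = sum of squared components
A[0]^2 = 4^2 = 16
A[1]^2 = 12^2 = 144
A[2]^2 = 11^2 = 121
A[3]^2 = 8^2 = 64
Sum = 16 + 144 + 121 + 64 = 345

345


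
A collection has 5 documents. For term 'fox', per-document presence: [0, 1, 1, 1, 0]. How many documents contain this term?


Checking each document for 'fox':
Doc 1: absent
Doc 2: present
Doc 3: present
Doc 4: present
Doc 5: absent
df = sum of presences = 0 + 1 + 1 + 1 + 0 = 3

3


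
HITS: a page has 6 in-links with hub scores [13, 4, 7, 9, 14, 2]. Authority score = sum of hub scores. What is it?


Authority = sum of hub scores of in-linkers
In-link 1: hub score = 13
In-link 2: hub score = 4
In-link 3: hub score = 7
In-link 4: hub score = 9
In-link 5: hub score = 14
In-link 6: hub score = 2
Authority = 13 + 4 + 7 + 9 + 14 + 2 = 49

49


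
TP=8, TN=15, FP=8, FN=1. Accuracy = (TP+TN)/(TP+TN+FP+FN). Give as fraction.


Accuracy = (TP + TN) / (TP + TN + FP + FN)
TP + TN = 8 + 15 = 23
Total = 8 + 15 + 8 + 1 = 32
Accuracy = 23 / 32 = 23/32

23/32


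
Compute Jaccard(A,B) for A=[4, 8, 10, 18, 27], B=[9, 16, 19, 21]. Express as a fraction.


A intersect B = []
|A intersect B| = 0
A union B = [4, 8, 9, 10, 16, 18, 19, 21, 27]
|A union B| = 9
Jaccard = 0/9 = 0

0


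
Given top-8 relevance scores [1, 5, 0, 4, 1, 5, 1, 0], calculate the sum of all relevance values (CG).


Cumulative Gain = sum of relevance scores
Position 1: rel=1, running sum=1
Position 2: rel=5, running sum=6
Position 3: rel=0, running sum=6
Position 4: rel=4, running sum=10
Position 5: rel=1, running sum=11
Position 6: rel=5, running sum=16
Position 7: rel=1, running sum=17
Position 8: rel=0, running sum=17
CG = 17

17


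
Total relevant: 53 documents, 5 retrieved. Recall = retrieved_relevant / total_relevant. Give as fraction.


Recall = retrieved_relevant / total_relevant
= 5 / 53
= 5 / (5 + 48)
= 5/53

5/53


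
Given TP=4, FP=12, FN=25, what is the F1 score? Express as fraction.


F1 = 2 * P * R / (P + R)
P = TP/(TP+FP) = 4/16 = 1/4
R = TP/(TP+FN) = 4/29 = 4/29
2 * P * R = 2 * 1/4 * 4/29 = 2/29
P + R = 1/4 + 4/29 = 45/116
F1 = 2/29 / 45/116 = 8/45

8/45


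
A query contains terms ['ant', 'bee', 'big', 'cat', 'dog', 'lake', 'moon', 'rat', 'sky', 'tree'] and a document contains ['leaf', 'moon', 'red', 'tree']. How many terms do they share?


Query terms: ['ant', 'bee', 'big', 'cat', 'dog', 'lake', 'moon', 'rat', 'sky', 'tree']
Document terms: ['leaf', 'moon', 'red', 'tree']
Common terms: ['moon', 'tree']
Overlap count = 2

2


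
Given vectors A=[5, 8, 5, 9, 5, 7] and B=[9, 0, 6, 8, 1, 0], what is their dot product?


Dot product = sum of element-wise products
A[0]*B[0] = 5*9 = 45
A[1]*B[1] = 8*0 = 0
A[2]*B[2] = 5*6 = 30
A[3]*B[3] = 9*8 = 72
A[4]*B[4] = 5*1 = 5
A[5]*B[5] = 7*0 = 0
Sum = 45 + 0 + 30 + 72 + 5 + 0 = 152

152


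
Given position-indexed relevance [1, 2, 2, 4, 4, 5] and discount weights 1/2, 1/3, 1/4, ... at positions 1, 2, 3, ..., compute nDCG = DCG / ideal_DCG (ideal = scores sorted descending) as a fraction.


Position discount weights w_i = 1/(i+1) for i=1..6:
Weights = [1/2, 1/3, 1/4, 1/5, 1/6, 1/7]
Actual relevance: [1, 2, 2, 4, 4, 5]
DCG = 1/2 + 2/3 + 2/4 + 4/5 + 4/6 + 5/7 = 404/105
Ideal relevance (sorted desc): [5, 4, 4, 2, 2, 1]
Ideal DCG = 5/2 + 4/3 + 4/4 + 2/5 + 2/6 + 1/7 = 1199/210
nDCG = DCG / ideal_DCG = 404/105 / 1199/210 = 808/1199

808/1199


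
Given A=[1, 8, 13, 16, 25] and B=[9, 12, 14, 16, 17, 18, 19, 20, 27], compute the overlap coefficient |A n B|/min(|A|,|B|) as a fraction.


A intersect B = [16]
|A intersect B| = 1
min(|A|, |B|) = min(5, 9) = 5
Overlap = 1 / 5 = 1/5

1/5


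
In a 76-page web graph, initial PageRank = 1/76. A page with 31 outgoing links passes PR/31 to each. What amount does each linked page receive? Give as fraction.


Initial PR = 1/76 = 1/76
Outlinks = 31
Contribution per link = PR / outlinks
= 1/76 / 31
= 1/2356

1/2356


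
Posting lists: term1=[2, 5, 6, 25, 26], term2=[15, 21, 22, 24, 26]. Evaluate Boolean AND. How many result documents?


Boolean AND: find intersection of posting lists
term1 docs: [2, 5, 6, 25, 26]
term2 docs: [15, 21, 22, 24, 26]
Intersection: [26]
|intersection| = 1

1


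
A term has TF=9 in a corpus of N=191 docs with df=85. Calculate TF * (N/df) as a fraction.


TF * (N/df)
= 9 * (191/85)
= 9 * 191/85
= 1719/85

1719/85


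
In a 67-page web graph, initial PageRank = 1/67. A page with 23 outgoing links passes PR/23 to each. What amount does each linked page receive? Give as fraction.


Initial PR = 1/67 = 1/67
Outlinks = 23
Contribution per link = PR / outlinks
= 1/67 / 23
= 1/1541

1/1541


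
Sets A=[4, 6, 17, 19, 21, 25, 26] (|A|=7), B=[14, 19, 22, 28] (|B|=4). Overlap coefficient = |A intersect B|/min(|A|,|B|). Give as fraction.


A intersect B = [19]
|A intersect B| = 1
min(|A|, |B|) = min(7, 4) = 4
Overlap = 1 / 4 = 1/4

1/4


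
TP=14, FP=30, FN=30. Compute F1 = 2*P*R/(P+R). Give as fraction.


F1 = 2 * P * R / (P + R)
P = TP/(TP+FP) = 14/44 = 7/22
R = TP/(TP+FN) = 14/44 = 7/22
2 * P * R = 2 * 7/22 * 7/22 = 49/242
P + R = 7/22 + 7/22 = 7/11
F1 = 49/242 / 7/11 = 7/22

7/22


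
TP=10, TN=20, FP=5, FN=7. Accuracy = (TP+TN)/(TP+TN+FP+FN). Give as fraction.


Accuracy = (TP + TN) / (TP + TN + FP + FN)
TP + TN = 10 + 20 = 30
Total = 10 + 20 + 5 + 7 = 42
Accuracy = 30 / 42 = 5/7

5/7


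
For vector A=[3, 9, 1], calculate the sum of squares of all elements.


|A|^2 = sum of squared components
A[0]^2 = 3^2 = 9
A[1]^2 = 9^2 = 81
A[2]^2 = 1^2 = 1
Sum = 9 + 81 + 1 = 91

91


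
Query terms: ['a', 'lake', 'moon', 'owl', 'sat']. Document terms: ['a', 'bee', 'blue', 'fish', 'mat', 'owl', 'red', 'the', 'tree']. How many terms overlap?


Query terms: ['a', 'lake', 'moon', 'owl', 'sat']
Document terms: ['a', 'bee', 'blue', 'fish', 'mat', 'owl', 'red', 'the', 'tree']
Common terms: ['a', 'owl']
Overlap count = 2

2


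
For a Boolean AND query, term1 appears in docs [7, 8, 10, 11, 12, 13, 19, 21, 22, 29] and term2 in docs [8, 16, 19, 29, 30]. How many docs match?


Boolean AND: find intersection of posting lists
term1 docs: [7, 8, 10, 11, 12, 13, 19, 21, 22, 29]
term2 docs: [8, 16, 19, 29, 30]
Intersection: [8, 19, 29]
|intersection| = 3

3


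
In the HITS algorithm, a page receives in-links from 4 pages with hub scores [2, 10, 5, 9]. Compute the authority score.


Authority = sum of hub scores of in-linkers
In-link 1: hub score = 2
In-link 2: hub score = 10
In-link 3: hub score = 5
In-link 4: hub score = 9
Authority = 2 + 10 + 5 + 9 = 26

26


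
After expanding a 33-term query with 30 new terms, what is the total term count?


Original terms: 33
Expansion terms: 30
Total = 33 + 30 = 63

63


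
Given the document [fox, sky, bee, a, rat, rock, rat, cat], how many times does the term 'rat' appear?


Document has 8 words
Scanning for 'rat':
Found at positions: [4, 6]
Count = 2

2


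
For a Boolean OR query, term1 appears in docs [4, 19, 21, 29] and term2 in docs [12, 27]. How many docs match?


Boolean OR: find union of posting lists
term1 docs: [4, 19, 21, 29]
term2 docs: [12, 27]
Union: [4, 12, 19, 21, 27, 29]
|union| = 6

6


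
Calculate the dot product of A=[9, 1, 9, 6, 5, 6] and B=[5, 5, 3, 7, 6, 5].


Dot product = sum of element-wise products
A[0]*B[0] = 9*5 = 45
A[1]*B[1] = 1*5 = 5
A[2]*B[2] = 9*3 = 27
A[3]*B[3] = 6*7 = 42
A[4]*B[4] = 5*6 = 30
A[5]*B[5] = 6*5 = 30
Sum = 45 + 5 + 27 + 42 + 30 + 30 = 179

179


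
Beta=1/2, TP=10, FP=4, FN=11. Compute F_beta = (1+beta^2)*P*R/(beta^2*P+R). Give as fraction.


P = TP/(TP+FP) = 10/14 = 5/7
R = TP/(TP+FN) = 10/21 = 10/21
beta^2 = 1/2^2 = 1/4
(1 + beta^2) = 5/4
Numerator = (1+beta^2)*P*R = 125/294
Denominator = beta^2*P + R = 5/28 + 10/21 = 55/84
F_beta = 50/77

50/77


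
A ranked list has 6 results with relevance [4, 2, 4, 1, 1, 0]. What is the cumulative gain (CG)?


Cumulative Gain = sum of relevance scores
Position 1: rel=4, running sum=4
Position 2: rel=2, running sum=6
Position 3: rel=4, running sum=10
Position 4: rel=1, running sum=11
Position 5: rel=1, running sum=12
Position 6: rel=0, running sum=12
CG = 12

12


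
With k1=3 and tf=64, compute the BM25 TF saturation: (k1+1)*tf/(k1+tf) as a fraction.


BM25 TF component = (k1+1)*tf / (k1+tf)
k1 = 3, tf = 64
Numerator = (3+1)*64 = 256
Denominator = 3 + 64 = 67
= 256/67 = 256/67

256/67


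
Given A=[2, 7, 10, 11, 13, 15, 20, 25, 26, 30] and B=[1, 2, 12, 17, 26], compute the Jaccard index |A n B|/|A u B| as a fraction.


A intersect B = [2, 26]
|A intersect B| = 2
A union B = [1, 2, 7, 10, 11, 12, 13, 15, 17, 20, 25, 26, 30]
|A union B| = 13
Jaccard = 2/13 = 2/13

2/13


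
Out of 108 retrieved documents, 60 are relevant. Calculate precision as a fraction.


Precision = relevant_retrieved / total_retrieved
= 60 / 108
= 60 / (60 + 48)
= 5/9

5/9


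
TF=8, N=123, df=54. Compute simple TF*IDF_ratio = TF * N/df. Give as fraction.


TF * (N/df)
= 8 * (123/54)
= 8 * 41/18
= 164/9

164/9


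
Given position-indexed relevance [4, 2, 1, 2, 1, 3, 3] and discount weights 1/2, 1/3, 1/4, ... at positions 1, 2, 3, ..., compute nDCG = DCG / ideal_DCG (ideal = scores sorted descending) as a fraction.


Position discount weights w_i = 1/(i+1) for i=1..7:
Weights = [1/2, 1/3, 1/4, 1/5, 1/6, 1/7, 1/8]
Actual relevance: [4, 2, 1, 2, 1, 3, 3]
DCG = 4/2 + 2/3 + 1/4 + 2/5 + 1/6 + 3/7 + 3/8 = 3601/840
Ideal relevance (sorted desc): [4, 3, 3, 2, 2, 1, 1]
Ideal DCG = 4/2 + 3/3 + 3/4 + 2/5 + 2/6 + 1/7 + 1/8 = 3991/840
nDCG = DCG / ideal_DCG = 3601/840 / 3991/840 = 277/307

277/307


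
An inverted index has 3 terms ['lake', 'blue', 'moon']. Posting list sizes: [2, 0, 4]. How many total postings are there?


Summing posting list sizes:
'lake': 2 postings
'blue': 0 postings
'moon': 4 postings
Total = 2 + 0 + 4 = 6

6


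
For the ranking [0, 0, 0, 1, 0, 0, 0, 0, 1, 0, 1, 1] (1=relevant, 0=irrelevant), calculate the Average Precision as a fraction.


Computing P@k for each relevant position:
Position 1: not relevant
Position 2: not relevant
Position 3: not relevant
Position 4: relevant, P@4 = 1/4 = 1/4
Position 5: not relevant
Position 6: not relevant
Position 7: not relevant
Position 8: not relevant
Position 9: relevant, P@9 = 2/9 = 2/9
Position 10: not relevant
Position 11: relevant, P@11 = 3/11 = 3/11
Position 12: relevant, P@12 = 4/12 = 1/3
Sum of P@k = 1/4 + 2/9 + 3/11 + 1/3 = 427/396
AP = 427/396 / 4 = 427/1584

427/1584


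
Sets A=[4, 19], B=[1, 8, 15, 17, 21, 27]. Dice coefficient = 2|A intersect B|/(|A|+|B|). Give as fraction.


A intersect B = []
|A intersect B| = 0
|A| = 2, |B| = 6
Dice = 2*0 / (2+6)
= 0 / 8 = 0

0


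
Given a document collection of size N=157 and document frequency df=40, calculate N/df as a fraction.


IDF ratio = N / df
= 157 / 40
= 157/40

157/40


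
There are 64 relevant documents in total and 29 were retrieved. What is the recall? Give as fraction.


Recall = retrieved_relevant / total_relevant
= 29 / 64
= 29 / (29 + 35)
= 29/64

29/64


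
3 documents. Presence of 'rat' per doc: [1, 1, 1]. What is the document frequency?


Checking each document for 'rat':
Doc 1: present
Doc 2: present
Doc 3: present
df = sum of presences = 1 + 1 + 1 = 3

3


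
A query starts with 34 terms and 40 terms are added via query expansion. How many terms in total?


Original terms: 34
Expansion terms: 40
Total = 34 + 40 = 74

74


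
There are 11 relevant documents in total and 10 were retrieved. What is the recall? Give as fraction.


Recall = retrieved_relevant / total_relevant
= 10 / 11
= 10 / (10 + 1)
= 10/11

10/11


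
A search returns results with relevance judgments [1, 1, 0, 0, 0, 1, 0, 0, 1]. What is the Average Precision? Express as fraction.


Computing P@k for each relevant position:
Position 1: relevant, P@1 = 1/1 = 1
Position 2: relevant, P@2 = 2/2 = 1
Position 3: not relevant
Position 4: not relevant
Position 5: not relevant
Position 6: relevant, P@6 = 3/6 = 1/2
Position 7: not relevant
Position 8: not relevant
Position 9: relevant, P@9 = 4/9 = 4/9
Sum of P@k = 1 + 1 + 1/2 + 4/9 = 53/18
AP = 53/18 / 4 = 53/72

53/72


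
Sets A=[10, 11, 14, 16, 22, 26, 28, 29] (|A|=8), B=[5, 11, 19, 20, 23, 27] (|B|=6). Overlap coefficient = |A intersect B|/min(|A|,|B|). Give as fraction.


A intersect B = [11]
|A intersect B| = 1
min(|A|, |B|) = min(8, 6) = 6
Overlap = 1 / 6 = 1/6

1/6


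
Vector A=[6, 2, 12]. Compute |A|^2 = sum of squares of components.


|A|^2 = sum of squared components
A[0]^2 = 6^2 = 36
A[1]^2 = 2^2 = 4
A[2]^2 = 12^2 = 144
Sum = 36 + 4 + 144 = 184

184


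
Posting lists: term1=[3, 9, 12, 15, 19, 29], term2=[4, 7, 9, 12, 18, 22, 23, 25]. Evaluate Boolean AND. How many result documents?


Boolean AND: find intersection of posting lists
term1 docs: [3, 9, 12, 15, 19, 29]
term2 docs: [4, 7, 9, 12, 18, 22, 23, 25]
Intersection: [9, 12]
|intersection| = 2

2


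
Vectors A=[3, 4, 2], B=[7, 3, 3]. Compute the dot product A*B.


Dot product = sum of element-wise products
A[0]*B[0] = 3*7 = 21
A[1]*B[1] = 4*3 = 12
A[2]*B[2] = 2*3 = 6
Sum = 21 + 12 + 6 = 39

39


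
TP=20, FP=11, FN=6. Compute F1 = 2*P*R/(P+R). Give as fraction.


F1 = 2 * P * R / (P + R)
P = TP/(TP+FP) = 20/31 = 20/31
R = TP/(TP+FN) = 20/26 = 10/13
2 * P * R = 2 * 20/31 * 10/13 = 400/403
P + R = 20/31 + 10/13 = 570/403
F1 = 400/403 / 570/403 = 40/57

40/57


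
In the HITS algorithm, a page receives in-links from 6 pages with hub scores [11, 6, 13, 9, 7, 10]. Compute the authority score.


Authority = sum of hub scores of in-linkers
In-link 1: hub score = 11
In-link 2: hub score = 6
In-link 3: hub score = 13
In-link 4: hub score = 9
In-link 5: hub score = 7
In-link 6: hub score = 10
Authority = 11 + 6 + 13 + 9 + 7 + 10 = 56

56


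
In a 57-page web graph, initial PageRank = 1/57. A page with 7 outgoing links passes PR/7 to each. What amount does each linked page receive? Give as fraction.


Initial PR = 1/57 = 1/57
Outlinks = 7
Contribution per link = PR / outlinks
= 1/57 / 7
= 1/399

1/399


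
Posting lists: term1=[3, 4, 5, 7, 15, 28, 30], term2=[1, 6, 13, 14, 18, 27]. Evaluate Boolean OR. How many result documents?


Boolean OR: find union of posting lists
term1 docs: [3, 4, 5, 7, 15, 28, 30]
term2 docs: [1, 6, 13, 14, 18, 27]
Union: [1, 3, 4, 5, 6, 7, 13, 14, 15, 18, 27, 28, 30]
|union| = 13

13


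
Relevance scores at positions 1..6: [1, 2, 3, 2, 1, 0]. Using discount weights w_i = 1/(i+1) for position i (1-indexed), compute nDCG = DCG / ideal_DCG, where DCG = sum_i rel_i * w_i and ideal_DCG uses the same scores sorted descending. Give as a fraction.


Position discount weights w_i = 1/(i+1) for i=1..6:
Weights = [1/2, 1/3, 1/4, 1/5, 1/6, 1/7]
Actual relevance: [1, 2, 3, 2, 1, 0]
DCG = 1/2 + 2/3 + 3/4 + 2/5 + 1/6 + 0/7 = 149/60
Ideal relevance (sorted desc): [3, 2, 2, 1, 1, 0]
Ideal DCG = 3/2 + 2/3 + 2/4 + 1/5 + 1/6 + 0/7 = 91/30
nDCG = DCG / ideal_DCG = 149/60 / 91/30 = 149/182

149/182


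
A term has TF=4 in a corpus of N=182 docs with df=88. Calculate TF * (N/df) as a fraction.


TF * (N/df)
= 4 * (182/88)
= 4 * 91/44
= 91/11

91/11


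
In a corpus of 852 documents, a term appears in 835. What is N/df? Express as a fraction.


IDF ratio = N / df
= 852 / 835
= 852/835

852/835


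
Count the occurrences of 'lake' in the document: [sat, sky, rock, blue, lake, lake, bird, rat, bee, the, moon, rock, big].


Document has 13 words
Scanning for 'lake':
Found at positions: [4, 5]
Count = 2

2


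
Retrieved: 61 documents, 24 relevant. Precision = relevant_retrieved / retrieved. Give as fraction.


Precision = relevant_retrieved / total_retrieved
= 24 / 61
= 24 / (24 + 37)
= 24/61

24/61


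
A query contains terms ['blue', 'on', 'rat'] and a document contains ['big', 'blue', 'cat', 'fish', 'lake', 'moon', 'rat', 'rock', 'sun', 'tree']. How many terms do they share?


Query terms: ['blue', 'on', 'rat']
Document terms: ['big', 'blue', 'cat', 'fish', 'lake', 'moon', 'rat', 'rock', 'sun', 'tree']
Common terms: ['blue', 'rat']
Overlap count = 2

2


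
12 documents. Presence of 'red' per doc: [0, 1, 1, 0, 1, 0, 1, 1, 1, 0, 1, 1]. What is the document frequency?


Checking each document for 'red':
Doc 1: absent
Doc 2: present
Doc 3: present
Doc 4: absent
Doc 5: present
Doc 6: absent
Doc 7: present
Doc 8: present
Doc 9: present
Doc 10: absent
Doc 11: present
Doc 12: present
df = sum of presences = 0 + 1 + 1 + 0 + 1 + 0 + 1 + 1 + 1 + 0 + 1 + 1 = 8

8


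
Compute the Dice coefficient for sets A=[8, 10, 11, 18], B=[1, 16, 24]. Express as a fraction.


A intersect B = []
|A intersect B| = 0
|A| = 4, |B| = 3
Dice = 2*0 / (4+3)
= 0 / 7 = 0

0


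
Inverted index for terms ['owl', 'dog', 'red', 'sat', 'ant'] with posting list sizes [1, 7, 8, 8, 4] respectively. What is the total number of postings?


Summing posting list sizes:
'owl': 1 postings
'dog': 7 postings
'red': 8 postings
'sat': 8 postings
'ant': 4 postings
Total = 1 + 7 + 8 + 8 + 4 = 28

28


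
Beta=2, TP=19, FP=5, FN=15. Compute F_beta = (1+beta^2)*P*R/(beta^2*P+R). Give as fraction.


P = TP/(TP+FP) = 19/24 = 19/24
R = TP/(TP+FN) = 19/34 = 19/34
beta^2 = 2^2 = 4
(1 + beta^2) = 5
Numerator = (1+beta^2)*P*R = 1805/816
Denominator = beta^2*P + R = 19/6 + 19/34 = 190/51
F_beta = 19/32

19/32


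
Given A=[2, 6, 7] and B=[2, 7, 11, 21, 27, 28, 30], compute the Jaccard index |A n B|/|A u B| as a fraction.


A intersect B = [2, 7]
|A intersect B| = 2
A union B = [2, 6, 7, 11, 21, 27, 28, 30]
|A union B| = 8
Jaccard = 2/8 = 1/4

1/4


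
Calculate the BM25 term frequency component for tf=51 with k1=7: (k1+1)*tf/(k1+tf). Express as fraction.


BM25 TF component = (k1+1)*tf / (k1+tf)
k1 = 7, tf = 51
Numerator = (7+1)*51 = 408
Denominator = 7 + 51 = 58
= 408/58 = 204/29

204/29
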